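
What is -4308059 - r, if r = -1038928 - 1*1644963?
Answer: -1624168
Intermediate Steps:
r = -2683891 (r = -1038928 - 1644963 = -2683891)
-4308059 - r = -4308059 - 1*(-2683891) = -4308059 + 2683891 = -1624168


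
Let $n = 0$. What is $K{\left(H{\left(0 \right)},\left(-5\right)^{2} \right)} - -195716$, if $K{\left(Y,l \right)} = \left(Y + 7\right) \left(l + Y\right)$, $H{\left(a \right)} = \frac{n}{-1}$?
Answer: $195891$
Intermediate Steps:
$H{\left(a \right)} = 0$ ($H{\left(a \right)} = \frac{0}{-1} = 0 \left(-1\right) = 0$)
$K{\left(Y,l \right)} = \left(7 + Y\right) \left(Y + l\right)$
$K{\left(H{\left(0 \right)},\left(-5\right)^{2} \right)} - -195716 = \left(0^{2} + 7 \cdot 0 + 7 \left(-5\right)^{2} + 0 \left(-5\right)^{2}\right) - -195716 = \left(0 + 0 + 7 \cdot 25 + 0 \cdot 25\right) + 195716 = \left(0 + 0 + 175 + 0\right) + 195716 = 175 + 195716 = 195891$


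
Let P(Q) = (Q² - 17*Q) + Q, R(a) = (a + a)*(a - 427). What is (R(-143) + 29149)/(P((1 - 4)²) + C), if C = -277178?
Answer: -192169/277241 ≈ -0.69315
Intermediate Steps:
R(a) = 2*a*(-427 + a) (R(a) = (2*a)*(-427 + a) = 2*a*(-427 + a))
P(Q) = Q² - 16*Q
(R(-143) + 29149)/(P((1 - 4)²) + C) = (2*(-143)*(-427 - 143) + 29149)/((1 - 4)²*(-16 + (1 - 4)²) - 277178) = (2*(-143)*(-570) + 29149)/((-3)²*(-16 + (-3)²) - 277178) = (163020 + 29149)/(9*(-16 + 9) - 277178) = 192169/(9*(-7) - 277178) = 192169/(-63 - 277178) = 192169/(-277241) = 192169*(-1/277241) = -192169/277241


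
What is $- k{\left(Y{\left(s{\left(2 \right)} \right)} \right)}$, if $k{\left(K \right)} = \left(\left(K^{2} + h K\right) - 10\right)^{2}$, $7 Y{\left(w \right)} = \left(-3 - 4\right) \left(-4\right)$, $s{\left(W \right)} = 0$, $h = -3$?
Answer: $-36$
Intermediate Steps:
$Y{\left(w \right)} = 4$ ($Y{\left(w \right)} = \frac{\left(-3 - 4\right) \left(-4\right)}{7} = \frac{\left(-7\right) \left(-4\right)}{7} = \frac{1}{7} \cdot 28 = 4$)
$k{\left(K \right)} = \left(-10 + K^{2} - 3 K\right)^{2}$ ($k{\left(K \right)} = \left(\left(K^{2} - 3 K\right) - 10\right)^{2} = \left(-10 + K^{2} - 3 K\right)^{2}$)
$- k{\left(Y{\left(s{\left(2 \right)} \right)} \right)} = - \left(-10 + 4^{2} - 12\right)^{2} = - \left(-10 + 16 - 12\right)^{2} = - \left(-6\right)^{2} = \left(-1\right) 36 = -36$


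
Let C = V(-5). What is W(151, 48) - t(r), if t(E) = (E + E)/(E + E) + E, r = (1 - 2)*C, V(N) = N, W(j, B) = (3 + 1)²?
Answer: 10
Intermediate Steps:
W(j, B) = 16 (W(j, B) = 4² = 16)
C = -5
r = 5 (r = (1 - 2)*(-5) = -1*(-5) = 5)
t(E) = 1 + E (t(E) = (2*E)/((2*E)) + E = (2*E)*(1/(2*E)) + E = 1 + E)
W(151, 48) - t(r) = 16 - (1 + 5) = 16 - 1*6 = 16 - 6 = 10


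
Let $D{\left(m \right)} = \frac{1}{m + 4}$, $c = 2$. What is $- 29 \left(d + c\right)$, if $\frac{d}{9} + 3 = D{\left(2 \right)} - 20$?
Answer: $\frac{11803}{2} \approx 5901.5$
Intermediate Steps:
$D{\left(m \right)} = \frac{1}{4 + m}$
$d = - \frac{411}{2}$ ($d = -27 + 9 \left(\frac{1}{4 + 2} - 20\right) = -27 + 9 \left(\frac{1}{6} - 20\right) = -27 + 9 \left(- \frac{119}{6}\right) = -27 - \frac{357}{2} = - \frac{411}{2} \approx -205.5$)
$- 29 \left(d + c\right) = - 29 \left(- \frac{411}{2} + 2\right) = \left(-29\right) \left(- \frac{407}{2}\right) = \frac{11803}{2}$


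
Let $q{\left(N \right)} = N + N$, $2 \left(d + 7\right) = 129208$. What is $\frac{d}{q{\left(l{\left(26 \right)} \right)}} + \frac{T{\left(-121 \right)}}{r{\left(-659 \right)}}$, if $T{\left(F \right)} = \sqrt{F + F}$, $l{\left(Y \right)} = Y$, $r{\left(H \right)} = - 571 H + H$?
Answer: $\frac{4969}{4} + \frac{11 i \sqrt{2}}{375630} \approx 1242.3 + 4.1414 \cdot 10^{-5} i$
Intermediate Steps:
$d = 64597$ ($d = -7 + \frac{1}{2} \cdot 129208 = -7 + 64604 = 64597$)
$r{\left(H \right)} = - 570 H$
$q{\left(N \right)} = 2 N$
$T{\left(F \right)} = \sqrt{2} \sqrt{F}$ ($T{\left(F \right)} = \sqrt{2 F} = \sqrt{2} \sqrt{F}$)
$\frac{d}{q{\left(l{\left(26 \right)} \right)}} + \frac{T{\left(-121 \right)}}{r{\left(-659 \right)}} = \frac{64597}{2 \cdot 26} + \frac{\sqrt{2} \sqrt{-121}}{\left(-570\right) \left(-659\right)} = \frac{64597}{52} + \frac{\sqrt{2} \cdot 11 i}{375630} = 64597 \cdot \frac{1}{52} + 11 i \sqrt{2} \cdot \frac{1}{375630} = \frac{4969}{4} + \frac{11 i \sqrt{2}}{375630}$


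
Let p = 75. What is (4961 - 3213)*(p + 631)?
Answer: 1234088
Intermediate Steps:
(4961 - 3213)*(p + 631) = (4961 - 3213)*(75 + 631) = 1748*706 = 1234088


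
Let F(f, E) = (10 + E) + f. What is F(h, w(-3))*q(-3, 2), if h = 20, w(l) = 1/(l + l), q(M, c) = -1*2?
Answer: -179/3 ≈ -59.667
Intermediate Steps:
q(M, c) = -2
w(l) = 1/(2*l)
F(f, E) = 10 + E + f
F(h, w(-3))*q(-3, 2) = (10 + (1/2)/(-3) + 20)*(-2) = (10 + (1/2)*(-1/3) + 20)*(-2) = (10 - 1/6 + 20)*(-2) = (179/6)*(-2) = -179/3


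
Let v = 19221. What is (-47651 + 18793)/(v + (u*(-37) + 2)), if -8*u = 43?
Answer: -230864/155375 ≈ -1.4859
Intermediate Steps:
u = -43/8 (u = -1/8*43 = -43/8 ≈ -5.3750)
(-47651 + 18793)/(v + (u*(-37) + 2)) = (-47651 + 18793)/(19221 + (-43/8*(-37) + 2)) = -28858/(19221 + (1591/8 + 2)) = -28858/(19221 + 1607/8) = -28858/155375/8 = -28858*8/155375 = -230864/155375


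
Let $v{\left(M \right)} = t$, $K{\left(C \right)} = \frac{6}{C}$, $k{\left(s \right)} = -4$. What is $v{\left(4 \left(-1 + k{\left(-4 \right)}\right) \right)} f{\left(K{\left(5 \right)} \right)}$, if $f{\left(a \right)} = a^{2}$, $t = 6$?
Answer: $\frac{216}{25} \approx 8.64$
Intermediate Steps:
$v{\left(M \right)} = 6$
$v{\left(4 \left(-1 + k{\left(-4 \right)}\right) \right)} f{\left(K{\left(5 \right)} \right)} = 6 \left(\frac{6}{5}\right)^{2} = 6 \cdot \frac{36}{25} = \frac{216}{25}$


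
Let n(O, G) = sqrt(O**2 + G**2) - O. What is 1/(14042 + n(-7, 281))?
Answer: 14049/197295391 - sqrt(79010)/197295391 ≈ 6.9783e-5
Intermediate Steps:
n(O, G) = sqrt(G**2 + O**2) - O
1/(14042 + n(-7, 281)) = 1/(14042 + (sqrt(281**2 + (-7)**2) - 1*(-7))) = 1/(14042 + (sqrt(78961 + 49) + 7)) = 1/(14042 + (sqrt(79010) + 7)) = 1/(14042 + (7 + sqrt(79010))) = 1/(14049 + sqrt(79010))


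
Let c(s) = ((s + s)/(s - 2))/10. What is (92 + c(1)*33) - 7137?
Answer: -35258/5 ≈ -7051.6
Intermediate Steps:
c(s) = s/(5*(-2 + s)) (c(s) = ((2*s)/(-2 + s))*(⅒) = (2*s/(-2 + s))*(⅒) = s/(5*(-2 + s)))
(92 + c(1)*33) - 7137 = (92 + ((⅕)*1/(-2 + 1))*33) - 7137 = (92 + ((⅕)*1/(-1))*33) - 7137 = (92 + ((⅕)*1*(-1))*33) - 7137 = (92 - ⅕*33) - 7137 = (92 - 33/5) - 7137 = 427/5 - 7137 = -35258/5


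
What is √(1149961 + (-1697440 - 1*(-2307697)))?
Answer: √1760218 ≈ 1326.7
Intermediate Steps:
√(1149961 + (-1697440 - 1*(-2307697))) = √(1149961 + (-1697440 + 2307697)) = √(1149961 + 610257) = √1760218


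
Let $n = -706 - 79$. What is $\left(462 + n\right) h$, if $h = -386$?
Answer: $124678$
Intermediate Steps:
$n = -785$ ($n = -706 - 79 = -785$)
$\left(462 + n\right) h = \left(462 - 785\right) \left(-386\right) = \left(-323\right) \left(-386\right) = 124678$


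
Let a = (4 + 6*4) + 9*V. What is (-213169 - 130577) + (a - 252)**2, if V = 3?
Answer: -304937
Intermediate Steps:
a = 55 (a = (4 + 6*4) + 9*3 = (4 + 24) + 27 = 28 + 27 = 55)
(-213169 - 130577) + (a - 252)**2 = (-213169 - 130577) + (55 - 252)**2 = -343746 + (-197)**2 = -343746 + 38809 = -304937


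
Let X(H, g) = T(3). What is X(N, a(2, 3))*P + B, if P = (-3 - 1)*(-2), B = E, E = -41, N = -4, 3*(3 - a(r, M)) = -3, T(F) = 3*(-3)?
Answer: -113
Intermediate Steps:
T(F) = -9
a(r, M) = 4 (a(r, M) = 3 - ⅓*(-3) = 3 + 1 = 4)
X(H, g) = -9
B = -41
P = 8 (P = -4*(-2) = 8)
X(N, a(2, 3))*P + B = -9*8 - 41 = -72 - 41 = -113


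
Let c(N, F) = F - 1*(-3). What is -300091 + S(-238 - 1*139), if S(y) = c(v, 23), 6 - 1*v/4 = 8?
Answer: -300065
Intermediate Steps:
v = -8 (v = 24 - 4*8 = 24 - 32 = -8)
c(N, F) = 3 + F (c(N, F) = F + 3 = 3 + F)
S(y) = 26 (S(y) = 3 + 23 = 26)
-300091 + S(-238 - 1*139) = -300091 + 26 = -300065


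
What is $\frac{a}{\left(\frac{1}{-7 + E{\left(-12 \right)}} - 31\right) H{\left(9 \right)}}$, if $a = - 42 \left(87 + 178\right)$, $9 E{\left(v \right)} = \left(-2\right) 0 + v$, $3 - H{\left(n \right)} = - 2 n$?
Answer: $\frac{6625}{389} \approx 17.031$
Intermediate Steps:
$H{\left(n \right)} = 3 + 2 n$ ($H{\left(n \right)} = 3 - - 2 n = 3 + 2 n$)
$E{\left(v \right)} = \frac{v}{9}$ ($E{\left(v \right)} = \frac{\left(-2\right) 0 + v}{9} = \frac{0 + v}{9} = \frac{v}{9}$)
$a = -11130$ ($a = \left(-42\right) 265 = -11130$)
$\frac{a}{\left(\frac{1}{-7 + E{\left(-12 \right)}} - 31\right) H{\left(9 \right)}} = - \frac{11130}{\left(\frac{1}{-7 + \frac{1}{9} \left(-12\right)} - 31\right) \left(3 + 2 \cdot 9\right)} = - \frac{11130}{\left(\frac{1}{-7 - \frac{4}{3}} - 31\right) \left(3 + 18\right)} = - \frac{11130}{\left(\frac{1}{- \frac{25}{3}} - 31\right) 21} = - \frac{11130}{\left(- \frac{3}{25} - 31\right) 21} = - \frac{11130}{\left(- \frac{778}{25}\right) 21} = - \frac{11130}{- \frac{16338}{25}} = \left(-11130\right) \left(- \frac{25}{16338}\right) = \frac{6625}{389}$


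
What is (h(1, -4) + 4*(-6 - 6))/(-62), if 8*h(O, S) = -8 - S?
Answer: 97/124 ≈ 0.78226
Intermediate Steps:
h(O, S) = -1 - S/8 (h(O, S) = (-8 - S)/8 = -1 - S/8)
(h(1, -4) + 4*(-6 - 6))/(-62) = ((-1 - 1/8*(-4)) + 4*(-6 - 6))/(-62) = -((-1 + 1/2) + 4*(-12))/62 = -(-1/2 - 48)/62 = -1/62*(-97/2) = 97/124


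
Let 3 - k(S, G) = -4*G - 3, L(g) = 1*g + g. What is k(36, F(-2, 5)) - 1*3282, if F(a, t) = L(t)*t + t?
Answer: -3056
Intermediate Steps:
L(g) = 2*g (L(g) = g + g = 2*g)
F(a, t) = t + 2*t² (F(a, t) = (2*t)*t + t = 2*t² + t = t + 2*t²)
k(S, G) = 6 + 4*G (k(S, G) = 3 - (-4*G - 3) = 3 - (-3 - 4*G) = 3 + (3 + 4*G) = 6 + 4*G)
k(36, F(-2, 5)) - 1*3282 = (6 + 4*(5*(1 + 2*5))) - 1*3282 = (6 + 4*(5*(1 + 10))) - 3282 = (6 + 4*(5*11)) - 3282 = (6 + 4*55) - 3282 = (6 + 220) - 3282 = 226 - 3282 = -3056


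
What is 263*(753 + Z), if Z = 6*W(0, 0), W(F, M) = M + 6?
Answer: 207507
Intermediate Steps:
W(F, M) = 6 + M
Z = 36 (Z = 6*(6 + 0) = 6*6 = 36)
263*(753 + Z) = 263*(753 + 36) = 263*789 = 207507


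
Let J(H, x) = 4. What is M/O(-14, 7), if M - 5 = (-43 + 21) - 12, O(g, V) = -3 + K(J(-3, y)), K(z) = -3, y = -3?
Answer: 29/6 ≈ 4.8333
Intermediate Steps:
O(g, V) = -6 (O(g, V) = -3 - 3 = -6)
M = -29 (M = 5 + ((-43 + 21) - 12) = 5 + (-22 - 12) = 5 - 34 = -29)
M/O(-14, 7) = -29/(-6) = -29*(-⅙) = 29/6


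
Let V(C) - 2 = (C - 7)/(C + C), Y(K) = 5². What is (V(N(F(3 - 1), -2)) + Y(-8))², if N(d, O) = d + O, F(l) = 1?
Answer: 961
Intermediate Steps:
Y(K) = 25
N(d, O) = O + d
V(C) = 2 + (-7 + C)/(2*C) (V(C) = 2 + (C - 7)/(C + C) = 2 + (-7 + C)/((2*C)) = 2 + (-7 + C)*(1/(2*C)) = 2 + (-7 + C)/(2*C))
(V(N(F(3 - 1), -2)) + Y(-8))² = ((-7 + 5*(-2 + 1))/(2*(-2 + 1)) + 25)² = ((½)*(-7 + 5*(-1))/(-1) + 25)² = ((½)*(-1)*(-7 - 5) + 25)² = ((½)*(-1)*(-12) + 25)² = (6 + 25)² = 31² = 961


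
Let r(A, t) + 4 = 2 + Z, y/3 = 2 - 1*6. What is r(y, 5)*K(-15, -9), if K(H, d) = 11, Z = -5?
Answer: -77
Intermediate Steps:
y = -12 (y = 3*(2 - 1*6) = 3*(2 - 6) = 3*(-4) = -12)
r(A, t) = -7 (r(A, t) = -4 + (2 - 5) = -4 - 3 = -7)
r(y, 5)*K(-15, -9) = -7*11 = -77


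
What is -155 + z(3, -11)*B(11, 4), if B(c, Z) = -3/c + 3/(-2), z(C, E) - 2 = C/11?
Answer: -38485/242 ≈ -159.03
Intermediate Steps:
z(C, E) = 2 + C/11
B(c, Z) = -3/2 - 3/c (B(c, Z) = -3/c + 3*(-½) = -3/c - 3/2 = -3/2 - 3/c)
-155 + z(3, -11)*B(11, 4) = -155 + (2 + (1/11)*3)*(-3/2 - 3/11) = -155 + (2 + 3/11)*(-3/2 - 3*1/11) = -155 + 25*(-3/2 - 3/11)/11 = -155 + (25/11)*(-39/22) = -155 - 975/242 = -38485/242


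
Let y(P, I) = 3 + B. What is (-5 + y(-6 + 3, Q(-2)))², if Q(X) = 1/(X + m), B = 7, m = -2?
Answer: 25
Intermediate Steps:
Q(X) = 1/(-2 + X) (Q(X) = 1/(X - 2) = 1/(-2 + X))
y(P, I) = 10 (y(P, I) = 3 + 7 = 10)
(-5 + y(-6 + 3, Q(-2)))² = (-5 + 10)² = 5² = 25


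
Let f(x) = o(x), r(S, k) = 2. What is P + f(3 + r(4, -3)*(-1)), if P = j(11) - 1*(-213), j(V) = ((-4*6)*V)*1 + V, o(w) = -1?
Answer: -41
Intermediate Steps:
f(x) = -1
j(V) = -23*V (j(V) = -24*V*1 + V = -24*V + V = -23*V)
P = -40 (P = -23*11 - 1*(-213) = -253 + 213 = -40)
P + f(3 + r(4, -3)*(-1)) = -40 - 1 = -41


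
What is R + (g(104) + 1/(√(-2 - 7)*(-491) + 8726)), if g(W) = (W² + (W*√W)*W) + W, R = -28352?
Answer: -1365148808034/78312805 + 21632*√26 + 1473*I/78312805 ≈ 92870.0 + 1.8809e-5*I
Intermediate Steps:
g(W) = W + W² + W^(5/2) (g(W) = (W² + W^(3/2)*W) + W = (W² + W^(5/2)) + W = W + W² + W^(5/2))
R + (g(104) + 1/(√(-2 - 7)*(-491) + 8726)) = -28352 + ((104 + 104² + 104^(5/2)) + 1/(√(-2 - 7)*(-491) + 8726)) = -28352 + ((104 + 10816 + 21632*√26) + 1/(√(-9)*(-491) + 8726)) = -28352 + ((10920 + 21632*√26) + 1/((3*I)*(-491) + 8726)) = -28352 + ((10920 + 21632*√26) + 1/(-1473*I + 8726)) = -28352 + ((10920 + 21632*√26) + 1/(8726 - 1473*I)) = -28352 + ((10920 + 21632*√26) + (8726 + 1473*I)/78312805) = -28352 + (10920 + 21632*√26 + (8726 + 1473*I)/78312805) = -17432 + 21632*√26 + (8726 + 1473*I)/78312805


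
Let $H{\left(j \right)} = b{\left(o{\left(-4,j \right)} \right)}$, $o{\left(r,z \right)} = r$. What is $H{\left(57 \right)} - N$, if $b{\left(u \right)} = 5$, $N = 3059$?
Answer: $-3054$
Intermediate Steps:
$H{\left(j \right)} = 5$
$H{\left(57 \right)} - N = 5 - 3059 = -3054$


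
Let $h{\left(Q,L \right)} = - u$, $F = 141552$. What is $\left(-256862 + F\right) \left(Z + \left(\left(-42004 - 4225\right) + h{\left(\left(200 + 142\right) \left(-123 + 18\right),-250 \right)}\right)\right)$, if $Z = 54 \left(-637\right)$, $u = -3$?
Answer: $9296753440$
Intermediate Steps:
$h{\left(Q,L \right)} = 3$ ($h{\left(Q,L \right)} = \left(-1\right) \left(-3\right) = 3$)
$Z = -34398$
$\left(-256862 + F\right) \left(Z + \left(\left(-42004 - 4225\right) + h{\left(\left(200 + 142\right) \left(-123 + 18\right),-250 \right)}\right)\right) = \left(-256862 + 141552\right) \left(-34398 + \left(\left(-42004 - 4225\right) + 3\right)\right) = - 115310 \left(-34398 + \left(-46229 + 3\right)\right) = - 115310 \left(-34398 - 46226\right) = \left(-115310\right) \left(-80624\right) = 9296753440$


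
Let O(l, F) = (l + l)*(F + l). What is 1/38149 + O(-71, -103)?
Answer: 942585493/38149 ≈ 24708.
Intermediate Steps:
O(l, F) = 2*l*(F + l) (O(l, F) = (2*l)*(F + l) = 2*l*(F + l))
1/38149 + O(-71, -103) = 1/38149 + 2*(-71)*(-103 - 71) = 1/38149 + 2*(-71)*(-174) = 1/38149 + 24708 = 942585493/38149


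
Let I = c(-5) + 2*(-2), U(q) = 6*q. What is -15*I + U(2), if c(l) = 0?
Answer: 72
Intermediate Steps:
I = -4 (I = 0 + 2*(-2) = 0 - 4 = -4)
-15*I + U(2) = -15*(-4) + 6*2 = 60 + 12 = 72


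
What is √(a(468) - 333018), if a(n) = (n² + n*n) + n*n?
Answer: 3*√36006 ≈ 569.26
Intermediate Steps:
a(n) = 3*n² (a(n) = (n² + n²) + n² = 2*n² + n² = 3*n²)
√(a(468) - 333018) = √(3*468² - 333018) = √(3*219024 - 333018) = √(657072 - 333018) = √324054 = 3*√36006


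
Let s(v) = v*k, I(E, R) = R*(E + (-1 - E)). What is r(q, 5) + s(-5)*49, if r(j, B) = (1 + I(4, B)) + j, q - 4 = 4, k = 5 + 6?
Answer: -2691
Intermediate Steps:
k = 11
I(E, R) = -R (I(E, R) = R*(-1) = -R)
q = 8 (q = 4 + 4 = 8)
r(j, B) = 1 + j - B (r(j, B) = (1 - B) + j = 1 + j - B)
s(v) = 11*v (s(v) = v*11 = 11*v)
r(q, 5) + s(-5)*49 = (1 + 8 - 1*5) + (11*(-5))*49 = (1 + 8 - 5) - 55*49 = 4 - 2695 = -2691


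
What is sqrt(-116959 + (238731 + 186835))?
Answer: sqrt(308607) ≈ 555.52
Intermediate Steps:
sqrt(-116959 + (238731 + 186835)) = sqrt(-116959 + 425566) = sqrt(308607)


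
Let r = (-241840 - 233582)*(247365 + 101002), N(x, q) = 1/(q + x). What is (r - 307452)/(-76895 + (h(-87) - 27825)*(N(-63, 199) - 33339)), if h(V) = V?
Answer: -1407783968271/7909089076 ≈ -178.00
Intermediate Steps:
r = -165621335874 (r = -475422*348367 = -165621335874)
(r - 307452)/(-76895 + (h(-87) - 27825)*(N(-63, 199) - 33339)) = (-165621335874 - 307452)/(-76895 + (-87 - 27825)*(1/(199 - 63) - 33339)) = -165621643326/(-76895 - 27912*(1/136 - 33339)) = -165621643326/(-76895 - 27912*(-4534103/136)) = -165621643326/(-76895 + 15819485367/17) = -165621643326/15818178152/17 = -165621643326*17/15818178152 = -1407783968271/7909089076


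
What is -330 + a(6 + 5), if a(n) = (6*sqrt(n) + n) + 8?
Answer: -311 + 6*sqrt(11) ≈ -291.10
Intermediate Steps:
a(n) = 8 + n + 6*sqrt(n) (a(n) = (n + 6*sqrt(n)) + 8 = 8 + n + 6*sqrt(n))
-330 + a(6 + 5) = -330 + (8 + (6 + 5) + 6*sqrt(6 + 5)) = -330 + (8 + 11 + 6*sqrt(11)) = -330 + (19 + 6*sqrt(11)) = -311 + 6*sqrt(11)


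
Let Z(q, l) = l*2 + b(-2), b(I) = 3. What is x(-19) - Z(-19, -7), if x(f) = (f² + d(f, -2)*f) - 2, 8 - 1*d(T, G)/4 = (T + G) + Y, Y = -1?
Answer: -1910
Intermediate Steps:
Z(q, l) = 3 + 2*l (Z(q, l) = l*2 + 3 = 2*l + 3 = 3 + 2*l)
d(T, G) = 36 - 4*G - 4*T (d(T, G) = 32 - 4*((T + G) - 1) = 32 - 4*((G + T) - 1) = 32 - 4*(-1 + G + T) = 32 + (4 - 4*G - 4*T) = 36 - 4*G - 4*T)
x(f) = -2 + f² + f*(44 - 4*f) (x(f) = (f² + (36 - 4*(-2) - 4*f)*f) - 2 = (f² + (36 + 8 - 4*f)*f) - 2 = (f² + (44 - 4*f)*f) - 2 = (f² + f*(44 - 4*f)) - 2 = -2 + f² + f*(44 - 4*f))
x(-19) - Z(-19, -7) = (-2 - 3*(-19)² + 44*(-19)) - (3 + 2*(-7)) = (-2 - 3*361 - 836) - (3 - 14) = (-2 - 1083 - 836) - 1*(-11) = -1921 + 11 = -1910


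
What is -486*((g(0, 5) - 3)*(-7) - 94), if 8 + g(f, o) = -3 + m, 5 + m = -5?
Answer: -35964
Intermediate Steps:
m = -10 (m = -5 - 5 = -10)
g(f, o) = -21 (g(f, o) = -8 + (-3 - 10) = -8 - 13 = -21)
-486*((g(0, 5) - 3)*(-7) - 94) = -486*((-21 - 3)*(-7) - 94) = -486*(-24*(-7) - 94) = -486*(168 - 94) = -486*74 = -35964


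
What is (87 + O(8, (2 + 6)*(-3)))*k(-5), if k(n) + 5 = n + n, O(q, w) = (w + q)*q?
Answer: 615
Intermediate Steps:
O(q, w) = q*(q + w) (O(q, w) = (q + w)*q = q*(q + w))
k(n) = -5 + 2*n (k(n) = -5 + (n + n) = -5 + 2*n)
(87 + O(8, (2 + 6)*(-3)))*k(-5) = (87 + 8*(8 + (2 + 6)*(-3)))*(-5 + 2*(-5)) = (87 + 8*(8 + 8*(-3)))*(-5 - 10) = (87 + 8*(8 - 24))*(-15) = (87 + 8*(-16))*(-15) = (87 - 128)*(-15) = -41*(-15) = 615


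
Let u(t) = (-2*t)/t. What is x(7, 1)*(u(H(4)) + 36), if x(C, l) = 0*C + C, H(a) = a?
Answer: 238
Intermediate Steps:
u(t) = -2
x(C, l) = C (x(C, l) = 0 + C = C)
x(7, 1)*(u(H(4)) + 36) = 7*(-2 + 36) = 7*34 = 238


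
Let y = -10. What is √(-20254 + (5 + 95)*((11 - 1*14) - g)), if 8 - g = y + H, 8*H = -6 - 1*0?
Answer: I*√22429 ≈ 149.76*I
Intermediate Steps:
H = -¾ (H = (-6 - 1*0)/8 = (-6 + 0)/8 = (⅛)*(-6) = -¾ ≈ -0.75000)
g = 75/4 (g = 8 - (-10 - ¾) = 8 - 1*(-43/4) = 8 + 43/4 = 75/4 ≈ 18.750)
√(-20254 + (5 + 95)*((11 - 1*14) - g)) = √(-20254 + (5 + 95)*((11 - 1*14) - 1*75/4)) = √(-20254 + 100*((11 - 14) - 75/4)) = √(-20254 + 100*(-3 - 75/4)) = √(-20254 + 100*(-87/4)) = √(-20254 - 2175) = √(-22429) = I*√22429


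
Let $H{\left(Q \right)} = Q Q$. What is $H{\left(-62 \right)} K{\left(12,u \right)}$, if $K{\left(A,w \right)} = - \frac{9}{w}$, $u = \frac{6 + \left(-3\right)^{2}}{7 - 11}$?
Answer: $\frac{46128}{5} \approx 9225.6$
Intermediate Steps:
$H{\left(Q \right)} = Q^{2}$
$u = - \frac{15}{4}$ ($u = \frac{6 + 9}{-4} = 15 \left(- \frac{1}{4}\right) = - \frac{15}{4} \approx -3.75$)
$H{\left(-62 \right)} K{\left(12,u \right)} = \left(-62\right)^{2} \left(- \frac{9}{- \frac{15}{4}}\right) = 3844 \left(\left(-9\right) \left(- \frac{4}{15}\right)\right) = 3844 \cdot \frac{12}{5} = \frac{46128}{5}$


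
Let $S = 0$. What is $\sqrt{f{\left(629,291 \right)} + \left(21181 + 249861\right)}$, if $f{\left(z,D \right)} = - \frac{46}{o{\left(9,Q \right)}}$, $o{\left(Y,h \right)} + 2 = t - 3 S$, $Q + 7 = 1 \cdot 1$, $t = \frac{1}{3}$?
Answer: $\frac{2 \sqrt{1694185}}{5} \approx 520.64$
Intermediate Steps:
$t = \frac{1}{3} \approx 0.33333$
$Q = -6$ ($Q = -7 + 1 \cdot 1 = -7 + 1 = -6$)
$o{\left(Y,h \right)} = - \frac{5}{3}$ ($o{\left(Y,h \right)} = -2 + \left(\frac{1}{3} - 0\right) = -2 + \left(\frac{1}{3} + 0\right) = -2 + \frac{1}{3} = - \frac{5}{3}$)
$f{\left(z,D \right)} = \frac{138}{5}$ ($f{\left(z,D \right)} = - \frac{46}{- \frac{5}{3}} = \left(-46\right) \left(- \frac{3}{5}\right) = \frac{138}{5}$)
$\sqrt{f{\left(629,291 \right)} + \left(21181 + 249861\right)} = \sqrt{\frac{138}{5} + \left(21181 + 249861\right)} = \sqrt{\frac{138}{5} + 271042} = \sqrt{\frac{1355348}{5}} = \frac{2 \sqrt{1694185}}{5}$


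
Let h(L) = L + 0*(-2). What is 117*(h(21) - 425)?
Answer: -47268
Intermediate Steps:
h(L) = L (h(L) = L + 0 = L)
117*(h(21) - 425) = 117*(21 - 425) = 117*(-404) = -47268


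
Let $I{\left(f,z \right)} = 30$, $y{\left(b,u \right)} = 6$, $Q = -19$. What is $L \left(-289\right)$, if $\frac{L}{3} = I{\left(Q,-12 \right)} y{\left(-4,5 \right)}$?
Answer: $-156060$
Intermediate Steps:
$L = 540$ ($L = 3 \cdot 30 \cdot 6 = 3 \cdot 180 = 540$)
$L \left(-289\right) = 540 \left(-289\right) = -156060$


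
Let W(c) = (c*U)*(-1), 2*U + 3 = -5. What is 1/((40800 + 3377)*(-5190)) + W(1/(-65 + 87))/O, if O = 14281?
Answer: 458400169/36017609265330 ≈ 1.2727e-5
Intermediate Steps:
U = -4 (U = -3/2 + (½)*(-5) = -3/2 - 5/2 = -4)
W(c) = 4*c (W(c) = (c*(-4))*(-1) = -4*c*(-1) = 4*c)
1/((40800 + 3377)*(-5190)) + W(1/(-65 + 87))/O = 1/((40800 + 3377)*(-5190)) + (4/(-65 + 87))/14281 = -1/5190/44177 + (4/22)*(1/14281) = (1/44177)*(-1/5190) + (4*(1/22))*(1/14281) = -1/229278630 + (2/11)*(1/14281) = -1/229278630 + 2/157091 = 458400169/36017609265330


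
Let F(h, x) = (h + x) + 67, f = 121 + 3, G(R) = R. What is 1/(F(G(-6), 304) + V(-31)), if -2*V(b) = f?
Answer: 1/303 ≈ 0.0033003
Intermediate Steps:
f = 124
V(b) = -62 (V(b) = -½*124 = -62)
F(h, x) = 67 + h + x
1/(F(G(-6), 304) + V(-31)) = 1/((67 - 6 + 304) - 62) = 1/(365 - 62) = 1/303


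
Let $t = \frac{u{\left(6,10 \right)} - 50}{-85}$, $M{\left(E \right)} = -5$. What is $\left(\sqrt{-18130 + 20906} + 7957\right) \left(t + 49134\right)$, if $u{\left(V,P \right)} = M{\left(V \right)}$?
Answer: $\frac{6646394573}{17} + \frac{1670578 \sqrt{694}}{17} \approx 3.9355 \cdot 10^{8}$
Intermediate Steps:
$u{\left(V,P \right)} = -5$
$t = \frac{11}{17}$ ($t = \frac{-5 - 50}{-85} = \left(-55\right) \left(- \frac{1}{85}\right) = \frac{11}{17} \approx 0.64706$)
$\left(\sqrt{-18130 + 20906} + 7957\right) \left(t + 49134\right) = \left(\sqrt{-18130 + 20906} + 7957\right) \left(\frac{11}{17} + 49134\right) = \left(\sqrt{2776} + 7957\right) \frac{835289}{17} = \left(2 \sqrt{694} + 7957\right) \frac{835289}{17} = \left(7957 + 2 \sqrt{694}\right) \frac{835289}{17} = \frac{6646394573}{17} + \frac{1670578 \sqrt{694}}{17}$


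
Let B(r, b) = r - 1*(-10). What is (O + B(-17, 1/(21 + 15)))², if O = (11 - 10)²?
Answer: 36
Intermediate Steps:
B(r, b) = 10 + r (B(r, b) = r + 10 = 10 + r)
O = 1 (O = 1² = 1)
(O + B(-17, 1/(21 + 15)))² = (1 + (10 - 17))² = (1 - 7)² = (-6)² = 36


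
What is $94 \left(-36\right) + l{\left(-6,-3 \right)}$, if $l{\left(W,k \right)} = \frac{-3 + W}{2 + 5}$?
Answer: $- \frac{23697}{7} \approx -3385.3$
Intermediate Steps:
$l{\left(W,k \right)} = - \frac{3}{7} + \frac{W}{7}$ ($l{\left(W,k \right)} = \frac{-3 + W}{7} = - \frac{3}{7} + \frac{W}{7}$)
$94 \left(-36\right) + l{\left(-6,-3 \right)} = 94 \left(-36\right) + \left(- \frac{3}{7} + \frac{1}{7} \left(-6\right)\right) = -3384 - \frac{9}{7} = - \frac{23697}{7}$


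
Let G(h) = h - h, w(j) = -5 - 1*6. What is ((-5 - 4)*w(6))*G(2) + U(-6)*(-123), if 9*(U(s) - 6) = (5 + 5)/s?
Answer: -6437/9 ≈ -715.22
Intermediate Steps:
w(j) = -11 (w(j) = -5 - 6 = -11)
U(s) = 6 + 10/(9*s) (U(s) = 6 + ((5 + 5)/s)/9 = 6 + (10/s)/9 = 6 + 10/(9*s))
G(h) = 0
((-5 - 4)*w(6))*G(2) + U(-6)*(-123) = ((-5 - 4)*(-11))*0 + (6 + (10/9)/(-6))*(-123) = -9*(-11)*0 + (6 + (10/9)*(-⅙))*(-123) = 99*0 + (6 - 5/27)*(-123) = 0 + (157/27)*(-123) = 0 - 6437/9 = -6437/9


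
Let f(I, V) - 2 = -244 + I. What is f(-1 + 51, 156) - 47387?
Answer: -47579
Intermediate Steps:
f(I, V) = -242 + I (f(I, V) = 2 + (-244 + I) = -242 + I)
f(-1 + 51, 156) - 47387 = (-242 + (-1 + 51)) - 47387 = (-242 + 50) - 47387 = -192 - 47387 = -47579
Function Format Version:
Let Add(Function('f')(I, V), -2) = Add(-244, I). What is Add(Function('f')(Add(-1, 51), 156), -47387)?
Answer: -47579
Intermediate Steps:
Function('f')(I, V) = Add(-242, I) (Function('f')(I, V) = Add(2, Add(-244, I)) = Add(-242, I))
Add(Function('f')(Add(-1, 51), 156), -47387) = Add(Add(-242, Add(-1, 51)), -47387) = Add(Add(-242, 50), -47387) = Add(-192, -47387) = -47579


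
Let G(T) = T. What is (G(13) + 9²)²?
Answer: 8836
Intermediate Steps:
(G(13) + 9²)² = (13 + 9²)² = (13 + 81)² = 94² = 8836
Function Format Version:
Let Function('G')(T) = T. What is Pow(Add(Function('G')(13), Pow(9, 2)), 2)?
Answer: 8836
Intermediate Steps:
Pow(Add(Function('G')(13), Pow(9, 2)), 2) = Pow(Add(13, Pow(9, 2)), 2) = Pow(Add(13, 81), 2) = Pow(94, 2) = 8836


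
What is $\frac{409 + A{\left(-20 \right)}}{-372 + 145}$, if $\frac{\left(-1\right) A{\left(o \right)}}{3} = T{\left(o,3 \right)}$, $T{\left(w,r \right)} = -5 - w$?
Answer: $- \frac{364}{227} \approx -1.6035$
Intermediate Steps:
$A{\left(o \right)} = 15 + 3 o$ ($A{\left(o \right)} = - 3 \left(-5 - o\right) = 15 + 3 o$)
$\frac{409 + A{\left(-20 \right)}}{-372 + 145} = \frac{409 + \left(15 + 3 \left(-20\right)\right)}{-372 + 145} = \frac{409 + \left(15 - 60\right)}{-227} = \left(409 - 45\right) \left(- \frac{1}{227}\right) = 364 \left(- \frac{1}{227}\right) = - \frac{364}{227}$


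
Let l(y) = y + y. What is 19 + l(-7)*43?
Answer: -583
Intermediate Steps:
l(y) = 2*y
19 + l(-7)*43 = 19 + (2*(-7))*43 = 19 - 14*43 = 19 - 602 = -583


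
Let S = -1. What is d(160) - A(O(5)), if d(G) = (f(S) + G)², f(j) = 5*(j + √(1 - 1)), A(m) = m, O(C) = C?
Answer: 24020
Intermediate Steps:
f(j) = 5*j (f(j) = 5*(j + √0) = 5*(j + 0) = 5*j)
d(G) = (-5 + G)² (d(G) = (5*(-1) + G)² = (-5 + G)²)
d(160) - A(O(5)) = (-5 + 160)² - 1*5 = 155² - 5 = 24025 - 5 = 24020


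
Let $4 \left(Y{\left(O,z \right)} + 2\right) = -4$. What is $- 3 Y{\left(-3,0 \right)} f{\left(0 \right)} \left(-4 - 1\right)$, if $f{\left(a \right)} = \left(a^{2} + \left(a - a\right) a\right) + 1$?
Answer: $-45$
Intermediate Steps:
$Y{\left(O,z \right)} = -3$ ($Y{\left(O,z \right)} = -2 + \frac{1}{4} \left(-4\right) = -2 - 1 = -3$)
$f{\left(a \right)} = 1 + a^{2}$ ($f{\left(a \right)} = \left(a^{2} + 0 a\right) + 1 = \left(a^{2} + 0\right) + 1 = a^{2} + 1 = 1 + a^{2}$)
$- 3 Y{\left(-3,0 \right)} f{\left(0 \right)} \left(-4 - 1\right) = \left(-3\right) \left(-3\right) \left(1 + 0^{2}\right) \left(-4 - 1\right) = 9 \left(1 + 0\right) \left(-5\right) = 9 \cdot 1 \left(-5\right) = 9 \left(-5\right) = -45$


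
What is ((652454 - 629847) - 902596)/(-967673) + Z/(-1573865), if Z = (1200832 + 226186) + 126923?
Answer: -118722861808/1522986666145 ≈ -0.077954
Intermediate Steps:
Z = 1553941 (Z = 1427018 + 126923 = 1553941)
((652454 - 629847) - 902596)/(-967673) + Z/(-1573865) = ((652454 - 629847) - 902596)/(-967673) + 1553941/(-1573865) = (22607 - 902596)*(-1/967673) + 1553941*(-1/1573865) = -879989*(-1/967673) - 1553941/1573865 = 879989/967673 - 1553941/1573865 = -118722861808/1522986666145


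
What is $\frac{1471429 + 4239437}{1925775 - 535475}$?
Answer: $\frac{2855433}{695150} \approx 4.1077$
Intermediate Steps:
$\frac{1471429 + 4239437}{1925775 - 535475} = \frac{5710866}{1390300} = 5710866 \cdot \frac{1}{1390300} = \frac{2855433}{695150}$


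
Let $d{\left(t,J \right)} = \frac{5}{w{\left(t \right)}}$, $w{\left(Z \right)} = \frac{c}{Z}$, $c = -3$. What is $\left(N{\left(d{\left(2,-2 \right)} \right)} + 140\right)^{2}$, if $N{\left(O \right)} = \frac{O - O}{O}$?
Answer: $19600$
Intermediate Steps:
$w{\left(Z \right)} = - \frac{3}{Z}$
$d{\left(t,J \right)} = - \frac{5 t}{3}$ ($d{\left(t,J \right)} = \frac{5}{\left(-3\right) \frac{1}{t}} = 5 \left(- \frac{t}{3}\right) = - \frac{5 t}{3}$)
$N{\left(O \right)} = 0$ ($N{\left(O \right)} = \frac{0}{O} = 0$)
$\left(N{\left(d{\left(2,-2 \right)} \right)} + 140\right)^{2} = \left(0 + 140\right)^{2} = 140^{2} = 19600$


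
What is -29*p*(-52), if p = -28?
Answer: -42224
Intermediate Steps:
-29*p*(-52) = -29*(-28)*(-52) = 812*(-52) = -42224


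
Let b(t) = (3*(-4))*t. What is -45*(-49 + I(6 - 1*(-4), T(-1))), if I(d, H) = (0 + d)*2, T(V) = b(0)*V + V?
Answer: 1305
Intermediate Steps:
b(t) = -12*t
T(V) = V (T(V) = (-12*0)*V + V = 0*V + V = 0 + V = V)
I(d, H) = 2*d (I(d, H) = d*2 = 2*d)
-45*(-49 + I(6 - 1*(-4), T(-1))) = -45*(-49 + 2*(6 - 1*(-4))) = -45*(-49 + 2*(6 + 4)) = -45*(-49 + 2*10) = -45*(-49 + 20) = -45*(-29) = 1305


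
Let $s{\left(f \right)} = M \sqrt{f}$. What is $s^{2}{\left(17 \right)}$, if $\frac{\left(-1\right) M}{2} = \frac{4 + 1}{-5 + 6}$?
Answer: $1700$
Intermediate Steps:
$M = -10$ ($M = - 2 \frac{4 + 1}{-5 + 6} = - 2 \cdot \frac{5}{1} = - 2 \cdot 5 \cdot 1 = \left(-2\right) 5 = -10$)
$s{\left(f \right)} = - 10 \sqrt{f}$
$s^{2}{\left(17 \right)} = \left(- 10 \sqrt{17}\right)^{2} = 1700$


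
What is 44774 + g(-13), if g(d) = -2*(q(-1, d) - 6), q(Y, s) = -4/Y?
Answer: 44778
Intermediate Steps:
g(d) = 4 (g(d) = -2*(-4/(-1) - 6) = -2*(-4*(-1) - 6) = -2*(4 - 6) = -2*(-2) = 4)
44774 + g(-13) = 44774 + 4 = 44778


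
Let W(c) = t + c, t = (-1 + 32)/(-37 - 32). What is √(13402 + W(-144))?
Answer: √63119199/69 ≈ 115.14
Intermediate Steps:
t = -31/69 (t = 31/(-69) = 31*(-1/69) = -31/69 ≈ -0.44928)
W(c) = -31/69 + c
√(13402 + W(-144)) = √(13402 + (-31/69 - 144)) = √(13402 - 9967/69) = √(914771/69) = √63119199/69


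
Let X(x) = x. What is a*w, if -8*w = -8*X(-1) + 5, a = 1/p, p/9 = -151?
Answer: 13/10872 ≈ 0.0011957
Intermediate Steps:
p = -1359 (p = 9*(-151) = -1359)
a = -1/1359 (a = 1/(-1359) = -1/1359 ≈ -0.00073584)
w = -13/8 (w = -(-8*(-1) + 5)/8 = -(8 + 5)/8 = -⅛*13 = -13/8 ≈ -1.6250)
a*w = -1/1359*(-13/8) = 13/10872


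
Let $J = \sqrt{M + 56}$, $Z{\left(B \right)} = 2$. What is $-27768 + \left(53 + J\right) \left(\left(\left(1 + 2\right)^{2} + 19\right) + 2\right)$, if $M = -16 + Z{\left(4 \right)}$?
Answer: $-26178 + 30 \sqrt{42} \approx -25984.0$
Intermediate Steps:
$M = -14$ ($M = -16 + 2 = -14$)
$J = \sqrt{42}$ ($J = \sqrt{-14 + 56} = \sqrt{42} \approx 6.4807$)
$-27768 + \left(53 + J\right) \left(\left(\left(1 + 2\right)^{2} + 19\right) + 2\right) = -27768 + \left(53 + \sqrt{42}\right) \left(\left(\left(1 + 2\right)^{2} + 19\right) + 2\right) = -27768 + \left(53 + \sqrt{42}\right) \left(\left(3^{2} + 19\right) + 2\right) = -27768 + \left(53 + \sqrt{42}\right) \left(\left(9 + 19\right) + 2\right) = -27768 + \left(53 + \sqrt{42}\right) \left(28 + 2\right) = -27768 + \left(53 + \sqrt{42}\right) 30 = -27768 + \left(1590 + 30 \sqrt{42}\right) = -26178 + 30 \sqrt{42}$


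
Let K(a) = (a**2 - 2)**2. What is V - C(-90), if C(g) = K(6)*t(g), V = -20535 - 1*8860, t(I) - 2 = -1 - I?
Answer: -134591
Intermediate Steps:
t(I) = 1 - I (t(I) = 2 + (-1 - I) = 1 - I)
V = -29395 (V = -20535 - 8860 = -29395)
K(a) = (-2 + a**2)**2
C(g) = 1156 - 1156*g (C(g) = (-2 + 6**2)**2*(1 - g) = (-2 + 36)**2*(1 - g) = 34**2*(1 - g) = 1156*(1 - g) = 1156 - 1156*g)
V - C(-90) = -29395 - (1156 - 1156*(-90)) = -29395 - (1156 + 104040) = -29395 - 1*105196 = -29395 - 105196 = -134591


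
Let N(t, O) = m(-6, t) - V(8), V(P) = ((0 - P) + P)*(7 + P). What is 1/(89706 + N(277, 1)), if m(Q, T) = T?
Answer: 1/89983 ≈ 1.1113e-5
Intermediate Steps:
V(P) = 0 (V(P) = (-P + P)*(7 + P) = 0*(7 + P) = 0)
N(t, O) = t (N(t, O) = t - 1*0 = t + 0 = t)
1/(89706 + N(277, 1)) = 1/(89706 + 277) = 1/89983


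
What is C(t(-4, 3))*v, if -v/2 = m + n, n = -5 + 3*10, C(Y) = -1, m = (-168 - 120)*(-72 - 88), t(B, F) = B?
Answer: 92210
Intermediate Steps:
m = 46080 (m = -288*(-160) = 46080)
n = 25 (n = -5 + 30 = 25)
v = -92210 (v = -2*(46080 + 25) = -2*46105 = -92210)
C(t(-4, 3))*v = -1*(-92210) = 92210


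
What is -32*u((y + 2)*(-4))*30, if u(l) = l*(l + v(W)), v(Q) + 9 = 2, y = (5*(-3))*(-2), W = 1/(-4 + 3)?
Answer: -16588800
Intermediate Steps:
W = -1 (W = 1/(-1) = -1)
y = 30 (y = -15*(-2) = 30)
v(Q) = -7 (v(Q) = -9 + 2 = -7)
u(l) = l*(-7 + l) (u(l) = l*(l - 7) = l*(-7 + l))
-32*u((y + 2)*(-4))*30 = -32*(30 + 2)*(-4)*(-7 + (30 + 2)*(-4))*30 = -32*32*(-4)*(-7 + 32*(-4))*30 = -(-4096)*(-7 - 128)*30 = -(-4096)*(-135)*30 = -32*17280*30 = -552960*30 = -16588800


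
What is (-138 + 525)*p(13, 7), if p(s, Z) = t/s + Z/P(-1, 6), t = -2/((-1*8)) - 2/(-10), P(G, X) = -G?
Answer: 707823/260 ≈ 2722.4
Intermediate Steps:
t = 9/20 (t = -2/(-8) - 2*(-⅒) = -2*(-⅛) + ⅕ = ¼ + ⅕ = 9/20 ≈ 0.45000)
p(s, Z) = Z + 9/(20*s) (p(s, Z) = 9/(20*s) + Z/((-1*(-1))) = 9/(20*s) + Z/1 = 9/(20*s) + Z*1 = 9/(20*s) + Z = Z + 9/(20*s))
(-138 + 525)*p(13, 7) = (-138 + 525)*(7 + (9/20)/13) = 387*(7 + (9/20)*(1/13)) = 387*(7 + 9/260) = 387*(1829/260) = 707823/260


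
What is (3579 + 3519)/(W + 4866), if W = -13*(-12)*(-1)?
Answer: 1183/785 ≈ 1.5070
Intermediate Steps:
W = -156 (W = 156*(-1) = -156)
(3579 + 3519)/(W + 4866) = (3579 + 3519)/(-156 + 4866) = 7098/4710 = 7098*(1/4710) = 1183/785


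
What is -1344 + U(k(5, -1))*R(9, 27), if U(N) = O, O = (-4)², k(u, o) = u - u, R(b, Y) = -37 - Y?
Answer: -2368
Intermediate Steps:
k(u, o) = 0
O = 16
U(N) = 16
-1344 + U(k(5, -1))*R(9, 27) = -1344 + 16*(-37 - 1*27) = -1344 + 16*(-37 - 27) = -1344 + 16*(-64) = -1344 - 1024 = -2368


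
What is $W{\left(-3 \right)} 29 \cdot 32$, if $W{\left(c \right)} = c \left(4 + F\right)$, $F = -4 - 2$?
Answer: $5568$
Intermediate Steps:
$F = -6$ ($F = -4 - 2 = -6$)
$W{\left(c \right)} = - 2 c$ ($W{\left(c \right)} = c \left(4 - 6\right) = c \left(-2\right) = - 2 c$)
$W{\left(-3 \right)} 29 \cdot 32 = \left(-2\right) \left(-3\right) 29 \cdot 32 = 6 \cdot 29 \cdot 32 = 174 \cdot 32 = 5568$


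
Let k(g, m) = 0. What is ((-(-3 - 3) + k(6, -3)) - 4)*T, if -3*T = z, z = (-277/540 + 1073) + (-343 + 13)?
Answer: -400943/810 ≈ -494.99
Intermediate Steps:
z = 400943/540 (z = (-277*1/540 + 1073) - 330 = (-277/540 + 1073) - 330 = 579143/540 - 330 = 400943/540 ≈ 742.49)
T = -400943/1620 (T = -1/3*400943/540 = -400943/1620 ≈ -247.50)
((-(-3 - 3) + k(6, -3)) - 4)*T = ((-(-3 - 3) + 0) - 4)*(-400943/1620) = ((-1*(-6) + 0) - 4)*(-400943/1620) = ((6 + 0) - 4)*(-400943/1620) = (6 - 4)*(-400943/1620) = 2*(-400943/1620) = -400943/810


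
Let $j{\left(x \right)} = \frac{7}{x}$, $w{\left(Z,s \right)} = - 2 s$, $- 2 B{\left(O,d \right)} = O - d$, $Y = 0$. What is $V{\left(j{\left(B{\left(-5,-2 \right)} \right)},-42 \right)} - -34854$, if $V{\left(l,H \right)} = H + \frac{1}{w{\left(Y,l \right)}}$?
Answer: $\frac{974733}{28} \approx 34812.0$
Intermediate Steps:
$B{\left(O,d \right)} = \frac{d}{2} - \frac{O}{2}$ ($B{\left(O,d \right)} = - \frac{O - d}{2} = \frac{d}{2} - \frac{O}{2}$)
$V{\left(l,H \right)} = H - \frac{1}{2 l}$ ($V{\left(l,H \right)} = H + \frac{1}{\left(-2\right) l} = H - \frac{1}{2 l}$)
$V{\left(j{\left(B{\left(-5,-2 \right)} \right)},-42 \right)} - -34854 = \left(-42 - \frac{1}{2 \frac{7}{\frac{1}{2} \left(-2\right) - - \frac{5}{2}}}\right) - -34854 = \left(-42 - \frac{1}{2 \frac{7}{-1 + \frac{5}{2}}}\right) + 34854 = \left(-42 - \frac{1}{2 \frac{7}{\frac{3}{2}}}\right) + 34854 = \left(-42 - \frac{1}{2 \cdot 7 \cdot \frac{2}{3}}\right) + 34854 = \left(-42 - \frac{1}{2 \cdot \frac{14}{3}}\right) + 34854 = \left(-42 - \frac{3}{28}\right) + 34854 = - \frac{1179}{28} + 34854 = \frac{974733}{28}$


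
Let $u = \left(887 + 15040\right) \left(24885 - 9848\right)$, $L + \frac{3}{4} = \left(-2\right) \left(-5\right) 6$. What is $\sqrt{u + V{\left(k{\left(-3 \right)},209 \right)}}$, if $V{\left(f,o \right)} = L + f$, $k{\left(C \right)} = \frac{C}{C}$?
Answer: $\frac{\sqrt{957977437}}{2} \approx 15476.0$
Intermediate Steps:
$k{\left(C \right)} = 1$
$L = \frac{237}{4}$ ($L = - \frac{3}{4} + \left(-2\right) \left(-5\right) 6 = - \frac{3}{4} + 10 \cdot 6 = - \frac{3}{4} + 60 = \frac{237}{4} \approx 59.25$)
$u = 239494299$ ($u = 15927 \cdot 15037 = 239494299$)
$V{\left(f,o \right)} = \frac{237}{4} + f$
$\sqrt{u + V{\left(k{\left(-3 \right)},209 \right)}} = \sqrt{239494299 + \left(\frac{237}{4} + 1\right)} = \sqrt{239494299 + \frac{241}{4}} = \sqrt{\frac{957977437}{4}} = \frac{\sqrt{957977437}}{2}$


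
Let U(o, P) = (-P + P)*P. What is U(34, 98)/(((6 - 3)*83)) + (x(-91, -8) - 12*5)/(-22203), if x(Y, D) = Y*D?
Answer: -668/22203 ≈ -0.030086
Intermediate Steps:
U(o, P) = 0 (U(o, P) = 0*P = 0)
x(Y, D) = D*Y
U(34, 98)/(((6 - 3)*83)) + (x(-91, -8) - 12*5)/(-22203) = 0/(((6 - 3)*83)) + (-8*(-91) - 12*5)/(-22203) = 0/((3*83)) + (728 - 60)*(-1/22203) = 0/249 + 668*(-1/22203) = 0*(1/249) - 668/22203 = 0 - 668/22203 = -668/22203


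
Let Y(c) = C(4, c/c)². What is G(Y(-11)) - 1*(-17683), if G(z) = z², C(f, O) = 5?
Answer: 18308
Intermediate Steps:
Y(c) = 25 (Y(c) = 5² = 25)
G(Y(-11)) - 1*(-17683) = 25² - 1*(-17683) = 625 + 17683 = 18308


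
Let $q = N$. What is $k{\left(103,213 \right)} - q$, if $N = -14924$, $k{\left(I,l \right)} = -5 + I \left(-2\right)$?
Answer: $14713$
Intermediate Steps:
$k{\left(I,l \right)} = -5 - 2 I$
$q = -14924$
$k{\left(103,213 \right)} - q = \left(-5 - 206\right) - -14924 = \left(-5 - 206\right) + 14924 = -211 + 14924 = 14713$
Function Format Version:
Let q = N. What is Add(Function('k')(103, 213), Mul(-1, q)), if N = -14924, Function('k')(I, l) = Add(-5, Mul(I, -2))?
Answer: 14713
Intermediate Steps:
Function('k')(I, l) = Add(-5, Mul(-2, I))
q = -14924
Add(Function('k')(103, 213), Mul(-1, q)) = Add(Add(-5, Mul(-2, 103)), Mul(-1, -14924)) = Add(Add(-5, -206), 14924) = Add(-211, 14924) = 14713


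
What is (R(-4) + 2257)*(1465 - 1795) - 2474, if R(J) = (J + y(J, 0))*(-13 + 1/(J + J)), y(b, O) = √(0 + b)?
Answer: -764609 + 17325*I/2 ≈ -7.6461e+5 + 8662.5*I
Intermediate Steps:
y(b, O) = √b
R(J) = (-13 + 1/(2*J))*(J + √J) (R(J) = (J + √J)*(-13 + 1/(J + J)) = (J + √J)*(-13 + 1/(2*J)) = (-13 + 1/(2*J))*(J + √J))
(R(-4) + 2257)*(1465 - 1795) - 2474 = ((½)*(√(-4) - 1*(-4)*(-1 + 26*(-4) + 26*√(-4)))/(-4) + 2257)*(1465 - 1795) - 2474 = ((½)*(-¼)*(2*I - 1*(-4)*(-1 - 104 + 26*(2*I))) + 2257)*(-330) - 2474 = ((½)*(-¼)*(2*I - 1*(-4)*(-1 - 104 + 52*I)) + 2257)*(-330) - 2474 = ((½)*(-¼)*(2*I - 1*(-4)*(-105 + 52*I)) + 2257)*(-330) - 2474 = ((½)*(-¼)*(2*I + (-420 + 208*I)) + 2257)*(-330) - 2474 = ((½)*(-¼)*(-420 + 210*I) + 2257)*(-330) - 2474 = ((105/2 - 105*I/4) + 2257)*(-330) - 2474 = (4619/2 - 105*I/4)*(-330) - 2474 = (-762135 + 17325*I/2) - 2474 = -764609 + 17325*I/2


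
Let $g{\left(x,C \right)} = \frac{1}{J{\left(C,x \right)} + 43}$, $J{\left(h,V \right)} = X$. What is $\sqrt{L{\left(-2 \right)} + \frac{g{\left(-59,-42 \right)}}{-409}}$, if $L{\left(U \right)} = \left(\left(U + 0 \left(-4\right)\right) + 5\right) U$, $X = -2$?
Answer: $\frac{i \sqrt{1687212935}}{16769} \approx 2.4495 i$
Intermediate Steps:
$J{\left(h,V \right)} = -2$
$L{\left(U \right)} = U \left(5 + U\right)$ ($L{\left(U \right)} = \left(\left(U + 0\right) + 5\right) U = \left(U + 5\right) U = \left(5 + U\right) U = U \left(5 + U\right)$)
$g{\left(x,C \right)} = \frac{1}{41}$ ($g{\left(x,C \right)} = \frac{1}{-2 + 43} = \frac{1}{41}$)
$\sqrt{L{\left(-2 \right)} + \frac{g{\left(-59,-42 \right)}}{-409}} = \sqrt{- 2 \left(5 - 2\right) + \frac{1}{41 \left(-409\right)}} = \sqrt{\left(-2\right) 3 + \frac{1}{41} \left(- \frac{1}{409}\right)} = \sqrt{-6 - \frac{1}{16769}} = \sqrt{- \frac{100615}{16769}} = \frac{i \sqrt{1687212935}}{16769}$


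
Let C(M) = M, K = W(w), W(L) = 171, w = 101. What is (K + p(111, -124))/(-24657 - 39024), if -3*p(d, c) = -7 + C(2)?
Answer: -518/191043 ≈ -0.0027114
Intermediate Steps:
K = 171
p(d, c) = 5/3 (p(d, c) = -(-7 + 2)/3 = -1/3*(-5) = 5/3)
(K + p(111, -124))/(-24657 - 39024) = (171 + 5/3)/(-24657 - 39024) = (518/3)/(-63681) = (518/3)*(-1/63681) = -518/191043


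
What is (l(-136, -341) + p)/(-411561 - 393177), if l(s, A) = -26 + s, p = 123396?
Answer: -20539/134123 ≈ -0.15314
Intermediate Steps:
(l(-136, -341) + p)/(-411561 - 393177) = ((-26 - 136) + 123396)/(-411561 - 393177) = (-162 + 123396)/(-804738) = 123234*(-1/804738) = -20539/134123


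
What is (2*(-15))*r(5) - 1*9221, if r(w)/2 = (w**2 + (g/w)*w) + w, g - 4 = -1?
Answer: -11201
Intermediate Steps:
g = 3 (g = 4 - 1 = 3)
r(w) = 6 + 2*w + 2*w**2 (r(w) = 2*((w**2 + (3/w)*w) + w) = 2*((w**2 + 3) + w) = 2*((3 + w**2) + w) = 2*(3 + w + w**2) = 6 + 2*w + 2*w**2)
(2*(-15))*r(5) - 1*9221 = (2*(-15))*(6 + 2*5 + 2*5**2) - 1*9221 = -30*(6 + 10 + 2*25) - 9221 = -30*(6 + 10 + 50) - 9221 = -30*66 - 9221 = -1980 - 9221 = -11201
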